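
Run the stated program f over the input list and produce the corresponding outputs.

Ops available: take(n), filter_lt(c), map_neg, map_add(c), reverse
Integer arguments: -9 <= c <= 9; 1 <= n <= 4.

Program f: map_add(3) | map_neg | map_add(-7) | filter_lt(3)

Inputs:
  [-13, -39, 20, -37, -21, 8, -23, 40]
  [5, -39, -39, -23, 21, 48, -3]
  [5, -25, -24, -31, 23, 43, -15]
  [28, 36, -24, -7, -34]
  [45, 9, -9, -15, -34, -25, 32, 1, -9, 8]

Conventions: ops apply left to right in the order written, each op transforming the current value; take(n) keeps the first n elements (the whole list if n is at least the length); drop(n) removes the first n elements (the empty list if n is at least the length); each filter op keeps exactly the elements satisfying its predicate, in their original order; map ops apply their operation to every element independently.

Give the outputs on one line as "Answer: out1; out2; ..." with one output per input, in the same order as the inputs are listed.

[-30, -18, -50]; [-15, -31, -58, -7]; [-15, -33, -53]; [-38, -46, -3]; [-55, -19, -1, -42, -11, -1, -18]

Execution, op by op:
  [-13, -39, 20, -37, -21, 8, -23, 40] -> [-10, -36, 23, -34, -18, 11, -20, 43] -> [10, 36, -23, 34, 18, -11, 20, -43] -> [3, 29, -30, 27, 11, -18, 13, -50] -> [-30, -18, -50]
  [5, -39, -39, -23, 21, 48, -3] -> [8, -36, -36, -20, 24, 51, 0] -> [-8, 36, 36, 20, -24, -51, 0] -> [-15, 29, 29, 13, -31, -58, -7] -> [-15, -31, -58, -7]
  [5, -25, -24, -31, 23, 43, -15] -> [8, -22, -21, -28, 26, 46, -12] -> [-8, 22, 21, 28, -26, -46, 12] -> [-15, 15, 14, 21, -33, -53, 5] -> [-15, -33, -53]
  [28, 36, -24, -7, -34] -> [31, 39, -21, -4, -31] -> [-31, -39, 21, 4, 31] -> [-38, -46, 14, -3, 24] -> [-38, -46, -3]
  [45, 9, -9, -15, -34, -25, 32, 1, -9, 8] -> [48, 12, -6, -12, -31, -22, 35, 4, -6, 11] -> [-48, -12, 6, 12, 31, 22, -35, -4, 6, -11] -> [-55, -19, -1, 5, 24, 15, -42, -11, -1, -18] -> [-55, -19, -1, -42, -11, -1, -18]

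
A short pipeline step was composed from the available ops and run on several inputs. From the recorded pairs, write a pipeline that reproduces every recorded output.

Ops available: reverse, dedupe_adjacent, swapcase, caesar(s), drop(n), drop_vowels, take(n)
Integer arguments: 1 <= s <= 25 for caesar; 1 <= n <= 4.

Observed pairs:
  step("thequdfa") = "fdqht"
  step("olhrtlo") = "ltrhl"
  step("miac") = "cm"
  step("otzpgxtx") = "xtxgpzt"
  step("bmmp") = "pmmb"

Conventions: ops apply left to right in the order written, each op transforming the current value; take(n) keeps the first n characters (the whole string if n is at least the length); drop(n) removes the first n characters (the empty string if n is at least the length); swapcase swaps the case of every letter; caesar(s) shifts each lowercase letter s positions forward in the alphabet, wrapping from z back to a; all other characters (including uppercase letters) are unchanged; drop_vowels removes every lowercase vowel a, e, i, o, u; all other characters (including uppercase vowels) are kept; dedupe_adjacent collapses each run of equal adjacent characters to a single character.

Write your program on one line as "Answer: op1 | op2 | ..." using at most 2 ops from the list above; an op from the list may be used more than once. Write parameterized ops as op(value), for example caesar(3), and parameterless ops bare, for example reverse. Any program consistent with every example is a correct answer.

drop_vowels | reverse

Check, running the answer program on each example:
  "thequdfa" -> "thqdf" -> "fdqht"
  "olhrtlo" -> "lhrtl" -> "ltrhl"
  "miac" -> "mc" -> "cm"
  "otzpgxtx" -> "tzpgxtx" -> "xtxgpzt"
  "bmmp" -> "bmmp" -> "pmmb"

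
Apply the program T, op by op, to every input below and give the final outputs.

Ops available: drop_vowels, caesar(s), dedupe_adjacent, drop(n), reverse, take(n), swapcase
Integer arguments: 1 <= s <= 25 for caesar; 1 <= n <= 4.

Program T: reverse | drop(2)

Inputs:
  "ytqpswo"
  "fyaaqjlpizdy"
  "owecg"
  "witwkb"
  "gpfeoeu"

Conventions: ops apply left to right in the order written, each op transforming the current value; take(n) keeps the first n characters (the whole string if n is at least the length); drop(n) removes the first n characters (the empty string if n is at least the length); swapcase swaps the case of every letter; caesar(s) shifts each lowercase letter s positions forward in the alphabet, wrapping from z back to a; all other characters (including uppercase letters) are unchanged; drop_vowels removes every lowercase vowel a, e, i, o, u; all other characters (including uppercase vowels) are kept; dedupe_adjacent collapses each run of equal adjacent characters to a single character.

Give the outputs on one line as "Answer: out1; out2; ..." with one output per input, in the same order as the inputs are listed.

"spqty"; "zipljqaayf"; "ewo"; "wtiw"; "oefpg"

Execution, op by op:
  "ytqpswo" -> "owspqty" -> "spqty"
  "fyaaqjlpizdy" -> "ydzipljqaayf" -> "zipljqaayf"
  "owecg" -> "gcewo" -> "ewo"
  "witwkb" -> "bkwtiw" -> "wtiw"
  "gpfeoeu" -> "ueoefpg" -> "oefpg"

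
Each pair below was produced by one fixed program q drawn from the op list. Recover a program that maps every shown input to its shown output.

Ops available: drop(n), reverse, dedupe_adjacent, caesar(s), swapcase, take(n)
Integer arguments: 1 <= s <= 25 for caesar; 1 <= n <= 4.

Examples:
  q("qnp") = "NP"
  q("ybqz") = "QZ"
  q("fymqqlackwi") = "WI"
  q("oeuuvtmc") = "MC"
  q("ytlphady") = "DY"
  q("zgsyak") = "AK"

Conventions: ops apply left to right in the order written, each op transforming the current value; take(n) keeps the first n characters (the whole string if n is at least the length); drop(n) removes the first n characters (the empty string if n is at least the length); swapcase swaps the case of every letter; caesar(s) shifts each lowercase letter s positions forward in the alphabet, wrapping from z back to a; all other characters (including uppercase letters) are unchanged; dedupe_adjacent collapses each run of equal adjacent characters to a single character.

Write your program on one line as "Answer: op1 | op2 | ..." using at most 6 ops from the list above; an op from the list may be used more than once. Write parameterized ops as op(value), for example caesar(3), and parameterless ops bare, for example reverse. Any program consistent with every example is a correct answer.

reverse | swapcase | dedupe_adjacent | take(2) | reverse

Check, running the answer program on each example:
  "qnp" -> "pnq" -> "PNQ" -> "PNQ" -> "PN" -> "NP"
  "ybqz" -> "zqby" -> "ZQBY" -> "ZQBY" -> "ZQ" -> "QZ"
  "fymqqlackwi" -> "iwkcalqqmyf" -> "IWKCALQQMYF" -> "IWKCALQMYF" -> "IW" -> "WI"
  "oeuuvtmc" -> "cmtvuueo" -> "CMTVUUEO" -> "CMTVUEO" -> "CM" -> "MC"
  "ytlphady" -> "ydahplty" -> "YDAHPLTY" -> "YDAHPLTY" -> "YD" -> "DY"
  "zgsyak" -> "kaysgz" -> "KAYSGZ" -> "KAYSGZ" -> "KA" -> "AK"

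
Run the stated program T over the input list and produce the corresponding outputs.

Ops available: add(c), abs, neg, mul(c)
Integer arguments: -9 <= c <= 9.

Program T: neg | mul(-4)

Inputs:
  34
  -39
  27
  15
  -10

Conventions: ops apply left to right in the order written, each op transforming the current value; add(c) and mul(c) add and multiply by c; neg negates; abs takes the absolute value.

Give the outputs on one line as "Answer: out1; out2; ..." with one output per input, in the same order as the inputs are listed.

136; -156; 108; 60; -40

Execution, op by op:
  34 -> -34 -> 136
  -39 -> 39 -> -156
  27 -> -27 -> 108
  15 -> -15 -> 60
  -10 -> 10 -> -40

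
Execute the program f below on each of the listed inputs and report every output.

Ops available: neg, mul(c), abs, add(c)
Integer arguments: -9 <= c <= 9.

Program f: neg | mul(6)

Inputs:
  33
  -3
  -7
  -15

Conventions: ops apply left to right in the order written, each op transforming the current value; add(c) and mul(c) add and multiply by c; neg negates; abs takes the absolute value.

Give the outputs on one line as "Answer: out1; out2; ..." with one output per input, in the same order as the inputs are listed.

-198; 18; 42; 90

Execution, op by op:
  33 -> -33 -> -198
  -3 -> 3 -> 18
  -7 -> 7 -> 42
  -15 -> 15 -> 90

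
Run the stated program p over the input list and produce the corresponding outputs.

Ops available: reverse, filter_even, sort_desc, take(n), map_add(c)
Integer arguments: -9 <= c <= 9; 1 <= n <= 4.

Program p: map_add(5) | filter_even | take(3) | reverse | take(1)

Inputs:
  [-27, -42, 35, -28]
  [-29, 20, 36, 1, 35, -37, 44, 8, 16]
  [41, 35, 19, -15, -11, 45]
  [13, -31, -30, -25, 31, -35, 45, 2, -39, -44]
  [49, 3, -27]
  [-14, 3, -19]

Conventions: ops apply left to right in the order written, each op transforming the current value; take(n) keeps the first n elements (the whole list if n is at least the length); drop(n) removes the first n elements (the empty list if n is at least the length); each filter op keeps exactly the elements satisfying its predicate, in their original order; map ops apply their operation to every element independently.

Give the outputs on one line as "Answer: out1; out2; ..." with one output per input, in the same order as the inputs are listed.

[40]; [40]; [24]; [-20]; [-22]; [-14]

Execution, op by op:
  [-27, -42, 35, -28] -> [-22, -37, 40, -23] -> [-22, 40] -> [-22, 40] -> [40, -22] -> [40]
  [-29, 20, 36, 1, 35, -37, 44, 8, 16] -> [-24, 25, 41, 6, 40, -32, 49, 13, 21] -> [-24, 6, 40, -32] -> [-24, 6, 40] -> [40, 6, -24] -> [40]
  [41, 35, 19, -15, -11, 45] -> [46, 40, 24, -10, -6, 50] -> [46, 40, 24, -10, -6, 50] -> [46, 40, 24] -> [24, 40, 46] -> [24]
  [13, -31, -30, -25, 31, -35, 45, 2, -39, -44] -> [18, -26, -25, -20, 36, -30, 50, 7, -34, -39] -> [18, -26, -20, 36, -30, 50, -34] -> [18, -26, -20] -> [-20, -26, 18] -> [-20]
  [49, 3, -27] -> [54, 8, -22] -> [54, 8, -22] -> [54, 8, -22] -> [-22, 8, 54] -> [-22]
  [-14, 3, -19] -> [-9, 8, -14] -> [8, -14] -> [8, -14] -> [-14, 8] -> [-14]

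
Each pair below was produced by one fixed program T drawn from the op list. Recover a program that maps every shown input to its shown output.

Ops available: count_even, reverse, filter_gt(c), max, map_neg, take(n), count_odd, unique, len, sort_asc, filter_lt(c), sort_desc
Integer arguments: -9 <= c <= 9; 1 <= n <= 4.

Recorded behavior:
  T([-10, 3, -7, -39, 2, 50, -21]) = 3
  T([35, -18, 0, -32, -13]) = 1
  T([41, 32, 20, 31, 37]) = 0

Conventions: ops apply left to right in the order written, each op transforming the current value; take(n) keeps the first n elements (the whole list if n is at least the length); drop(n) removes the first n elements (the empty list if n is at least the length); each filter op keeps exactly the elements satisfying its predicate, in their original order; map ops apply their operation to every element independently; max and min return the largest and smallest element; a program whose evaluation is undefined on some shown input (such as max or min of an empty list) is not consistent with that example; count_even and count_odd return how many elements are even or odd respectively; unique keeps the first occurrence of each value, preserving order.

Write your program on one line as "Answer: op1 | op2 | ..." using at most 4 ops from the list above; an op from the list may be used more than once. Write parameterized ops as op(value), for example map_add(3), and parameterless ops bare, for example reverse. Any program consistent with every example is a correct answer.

filter_lt(1) | map_neg | count_odd

Check, running the answer program on each example:
  [-10, 3, -7, -39, 2, 50, -21] -> [-10, -7, -39, -21] -> [10, 7, 39, 21] -> 3
  [35, -18, 0, -32, -13] -> [-18, 0, -32, -13] -> [18, 0, 32, 13] -> 1
  [41, 32, 20, 31, 37] -> [] -> [] -> 0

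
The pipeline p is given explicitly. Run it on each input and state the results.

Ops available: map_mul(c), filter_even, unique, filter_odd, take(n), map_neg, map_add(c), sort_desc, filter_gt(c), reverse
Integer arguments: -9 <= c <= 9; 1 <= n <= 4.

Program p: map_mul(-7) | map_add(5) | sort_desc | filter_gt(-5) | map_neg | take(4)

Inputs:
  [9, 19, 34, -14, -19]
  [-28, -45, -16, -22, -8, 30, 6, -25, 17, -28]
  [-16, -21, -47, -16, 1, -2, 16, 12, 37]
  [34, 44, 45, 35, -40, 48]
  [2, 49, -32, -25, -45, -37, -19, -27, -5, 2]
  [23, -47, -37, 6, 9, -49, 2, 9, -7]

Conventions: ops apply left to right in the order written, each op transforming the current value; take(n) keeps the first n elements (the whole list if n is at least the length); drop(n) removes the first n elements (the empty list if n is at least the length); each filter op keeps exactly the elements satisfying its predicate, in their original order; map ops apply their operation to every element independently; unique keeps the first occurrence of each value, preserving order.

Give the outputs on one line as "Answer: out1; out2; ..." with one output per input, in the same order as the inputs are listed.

Execution, op by op:
  [9, 19, 34, -14, -19] -> [-63, -133, -238, 98, 133] -> [-58, -128, -233, 103, 138] -> [138, 103, -58, -128, -233] -> [138, 103] -> [-138, -103] -> [-138, -103]
  [-28, -45, -16, -22, -8, 30, 6, -25, 17, -28] -> [196, 315, 112, 154, 56, -210, -42, 175, -119, 196] -> [201, 320, 117, 159, 61, -205, -37, 180, -114, 201] -> [320, 201, 201, 180, 159, 117, 61, -37, -114, -205] -> [320, 201, 201, 180, 159, 117, 61] -> [-320, -201, -201, -180, -159, -117, -61] -> [-320, -201, -201, -180]
  [-16, -21, -47, -16, 1, -2, 16, 12, 37] -> [112, 147, 329, 112, -7, 14, -112, -84, -259] -> [117, 152, 334, 117, -2, 19, -107, -79, -254] -> [334, 152, 117, 117, 19, -2, -79, -107, -254] -> [334, 152, 117, 117, 19, -2] -> [-334, -152, -117, -117, -19, 2] -> [-334, -152, -117, -117]
  [34, 44, 45, 35, -40, 48] -> [-238, -308, -315, -245, 280, -336] -> [-233, -303, -310, -240, 285, -331] -> [285, -233, -240, -303, -310, -331] -> [285] -> [-285] -> [-285]
  [2, 49, -32, -25, -45, -37, -19, -27, -5, 2] -> [-14, -343, 224, 175, 315, 259, 133, 189, 35, -14] -> [-9, -338, 229, 180, 320, 264, 138, 194, 40, -9] -> [320, 264, 229, 194, 180, 138, 40, -9, -9, -338] -> [320, 264, 229, 194, 180, 138, 40] -> [-320, -264, -229, -194, -180, -138, -40] -> [-320, -264, -229, -194]
  [23, -47, -37, 6, 9, -49, 2, 9, -7] -> [-161, 329, 259, -42, -63, 343, -14, -63, 49] -> [-156, 334, 264, -37, -58, 348, -9, -58, 54] -> [348, 334, 264, 54, -9, -37, -58, -58, -156] -> [348, 334, 264, 54] -> [-348, -334, -264, -54] -> [-348, -334, -264, -54]

[-138, -103]; [-320, -201, -201, -180]; [-334, -152, -117, -117]; [-285]; [-320, -264, -229, -194]; [-348, -334, -264, -54]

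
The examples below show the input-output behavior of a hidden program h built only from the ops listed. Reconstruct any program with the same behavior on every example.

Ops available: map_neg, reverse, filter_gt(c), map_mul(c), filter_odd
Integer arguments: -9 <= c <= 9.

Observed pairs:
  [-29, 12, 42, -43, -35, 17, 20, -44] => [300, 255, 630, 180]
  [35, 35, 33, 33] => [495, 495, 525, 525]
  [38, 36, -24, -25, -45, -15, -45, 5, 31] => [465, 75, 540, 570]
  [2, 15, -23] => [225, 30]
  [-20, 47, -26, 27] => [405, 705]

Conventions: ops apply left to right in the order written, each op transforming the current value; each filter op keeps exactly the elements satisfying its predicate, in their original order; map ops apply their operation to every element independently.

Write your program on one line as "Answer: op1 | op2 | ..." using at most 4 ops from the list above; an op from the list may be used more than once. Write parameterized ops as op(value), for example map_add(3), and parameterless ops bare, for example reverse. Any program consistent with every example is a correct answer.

map_mul(-5) | reverse | map_mul(-3) | filter_gt(-3)

Check, running the answer program on each example:
  [-29, 12, 42, -43, -35, 17, 20, -44] -> [145, -60, -210, 215, 175, -85, -100, 220] -> [220, -100, -85, 175, 215, -210, -60, 145] -> [-660, 300, 255, -525, -645, 630, 180, -435] -> [300, 255, 630, 180]
  [35, 35, 33, 33] -> [-175, -175, -165, -165] -> [-165, -165, -175, -175] -> [495, 495, 525, 525] -> [495, 495, 525, 525]
  [38, 36, -24, -25, -45, -15, -45, 5, 31] -> [-190, -180, 120, 125, 225, 75, 225, -25, -155] -> [-155, -25, 225, 75, 225, 125, 120, -180, -190] -> [465, 75, -675, -225, -675, -375, -360, 540, 570] -> [465, 75, 540, 570]
  [2, 15, -23] -> [-10, -75, 115] -> [115, -75, -10] -> [-345, 225, 30] -> [225, 30]
  [-20, 47, -26, 27] -> [100, -235, 130, -135] -> [-135, 130, -235, 100] -> [405, -390, 705, -300] -> [405, 705]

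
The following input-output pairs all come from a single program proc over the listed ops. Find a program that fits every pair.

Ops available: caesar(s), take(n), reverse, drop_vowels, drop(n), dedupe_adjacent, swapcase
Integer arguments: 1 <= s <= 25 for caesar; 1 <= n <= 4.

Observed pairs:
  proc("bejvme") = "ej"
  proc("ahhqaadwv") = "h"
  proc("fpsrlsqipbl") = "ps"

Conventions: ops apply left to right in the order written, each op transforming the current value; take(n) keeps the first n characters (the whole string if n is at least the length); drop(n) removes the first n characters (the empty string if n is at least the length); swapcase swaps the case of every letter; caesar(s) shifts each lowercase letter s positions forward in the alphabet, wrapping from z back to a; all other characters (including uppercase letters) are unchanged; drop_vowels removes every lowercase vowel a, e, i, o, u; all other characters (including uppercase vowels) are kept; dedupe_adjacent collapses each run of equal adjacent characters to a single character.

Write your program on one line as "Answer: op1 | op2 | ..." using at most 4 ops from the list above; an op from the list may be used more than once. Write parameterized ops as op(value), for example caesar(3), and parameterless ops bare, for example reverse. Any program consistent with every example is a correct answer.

take(3) | dedupe_adjacent | drop(1)

Check, running the answer program on each example:
  "bejvme" -> "bej" -> "bej" -> "ej"
  "ahhqaadwv" -> "ahh" -> "ah" -> "h"
  "fpsrlsqipbl" -> "fps" -> "fps" -> "ps"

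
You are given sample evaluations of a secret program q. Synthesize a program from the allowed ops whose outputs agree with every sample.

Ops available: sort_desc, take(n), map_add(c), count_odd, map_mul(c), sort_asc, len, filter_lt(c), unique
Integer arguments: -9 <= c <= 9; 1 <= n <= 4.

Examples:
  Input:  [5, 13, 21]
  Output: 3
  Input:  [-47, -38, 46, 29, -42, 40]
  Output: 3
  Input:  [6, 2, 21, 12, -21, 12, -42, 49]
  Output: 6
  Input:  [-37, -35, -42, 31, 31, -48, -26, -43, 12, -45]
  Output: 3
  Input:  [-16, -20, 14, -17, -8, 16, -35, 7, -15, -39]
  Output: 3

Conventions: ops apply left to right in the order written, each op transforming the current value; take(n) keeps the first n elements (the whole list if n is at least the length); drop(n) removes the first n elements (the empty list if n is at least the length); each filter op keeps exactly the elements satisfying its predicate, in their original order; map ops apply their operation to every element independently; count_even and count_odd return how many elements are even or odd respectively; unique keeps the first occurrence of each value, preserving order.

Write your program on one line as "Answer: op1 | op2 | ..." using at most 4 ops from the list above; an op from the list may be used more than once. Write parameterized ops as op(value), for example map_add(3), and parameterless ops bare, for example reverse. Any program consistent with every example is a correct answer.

map_mul(-3) | filter_lt(4) | len

Check, running the answer program on each example:
  [5, 13, 21] -> [-15, -39, -63] -> [-15, -39, -63] -> 3
  [-47, -38, 46, 29, -42, 40] -> [141, 114, -138, -87, 126, -120] -> [-138, -87, -120] -> 3
  [6, 2, 21, 12, -21, 12, -42, 49] -> [-18, -6, -63, -36, 63, -36, 126, -147] -> [-18, -6, -63, -36, -36, -147] -> 6
  [-37, -35, -42, 31, 31, -48, -26, -43, 12, -45] -> [111, 105, 126, -93, -93, 144, 78, 129, -36, 135] -> [-93, -93, -36] -> 3
  [-16, -20, 14, -17, -8, 16, -35, 7, -15, -39] -> [48, 60, -42, 51, 24, -48, 105, -21, 45, 117] -> [-42, -48, -21] -> 3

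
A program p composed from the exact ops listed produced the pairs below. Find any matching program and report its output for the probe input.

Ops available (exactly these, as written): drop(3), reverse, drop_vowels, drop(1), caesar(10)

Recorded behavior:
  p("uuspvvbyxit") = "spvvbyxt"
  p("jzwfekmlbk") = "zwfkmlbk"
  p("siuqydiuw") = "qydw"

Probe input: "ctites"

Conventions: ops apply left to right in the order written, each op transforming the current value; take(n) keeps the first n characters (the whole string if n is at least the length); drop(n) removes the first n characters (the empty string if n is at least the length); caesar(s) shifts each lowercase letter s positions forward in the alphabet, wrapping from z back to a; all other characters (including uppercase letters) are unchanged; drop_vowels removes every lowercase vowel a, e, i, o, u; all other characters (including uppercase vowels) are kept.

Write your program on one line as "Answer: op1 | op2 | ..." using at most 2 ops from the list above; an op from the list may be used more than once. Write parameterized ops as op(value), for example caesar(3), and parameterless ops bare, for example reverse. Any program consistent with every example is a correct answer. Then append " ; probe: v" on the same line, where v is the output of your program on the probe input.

drop(1) | drop_vowels ; probe: "tts"

Check, running the answer program on each example:
  "uuspvvbyxit" -> "uspvvbyxit" -> "spvvbyxt"
  "jzwfekmlbk" -> "zwfekmlbk" -> "zwfkmlbk"
  "siuqydiuw" -> "iuqydiuw" -> "qydw"
  probe: "ctites" -> "tites" -> "tts"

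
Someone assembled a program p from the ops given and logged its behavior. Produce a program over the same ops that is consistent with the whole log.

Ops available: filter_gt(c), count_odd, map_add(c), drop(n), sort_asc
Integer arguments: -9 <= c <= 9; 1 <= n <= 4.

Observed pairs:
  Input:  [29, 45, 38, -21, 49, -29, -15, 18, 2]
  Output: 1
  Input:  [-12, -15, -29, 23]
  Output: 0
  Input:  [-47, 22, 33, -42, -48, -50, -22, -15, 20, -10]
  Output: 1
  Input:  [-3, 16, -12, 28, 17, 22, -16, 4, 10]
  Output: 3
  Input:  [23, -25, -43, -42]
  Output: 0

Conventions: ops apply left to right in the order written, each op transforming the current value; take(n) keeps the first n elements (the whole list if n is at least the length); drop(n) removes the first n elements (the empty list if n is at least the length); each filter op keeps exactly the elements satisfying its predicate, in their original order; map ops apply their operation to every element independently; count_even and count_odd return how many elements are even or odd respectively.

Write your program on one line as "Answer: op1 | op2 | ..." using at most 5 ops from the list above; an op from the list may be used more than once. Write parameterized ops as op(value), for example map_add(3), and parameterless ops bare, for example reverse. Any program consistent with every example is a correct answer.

drop(1) | filter_gt(3) | map_add(3) | drop(2) | count_odd

Check, running the answer program on each example:
  [29, 45, 38, -21, 49, -29, -15, 18, 2] -> [45, 38, -21, 49, -29, -15, 18, 2] -> [45, 38, 49, 18] -> [48, 41, 52, 21] -> [52, 21] -> 1
  [-12, -15, -29, 23] -> [-15, -29, 23] -> [23] -> [26] -> [] -> 0
  [-47, 22, 33, -42, -48, -50, -22, -15, 20, -10] -> [22, 33, -42, -48, -50, -22, -15, 20, -10] -> [22, 33, 20] -> [25, 36, 23] -> [23] -> 1
  [-3, 16, -12, 28, 17, 22, -16, 4, 10] -> [16, -12, 28, 17, 22, -16, 4, 10] -> [16, 28, 17, 22, 4, 10] -> [19, 31, 20, 25, 7, 13] -> [20, 25, 7, 13] -> 3
  [23, -25, -43, -42] -> [-25, -43, -42] -> [] -> [] -> [] -> 0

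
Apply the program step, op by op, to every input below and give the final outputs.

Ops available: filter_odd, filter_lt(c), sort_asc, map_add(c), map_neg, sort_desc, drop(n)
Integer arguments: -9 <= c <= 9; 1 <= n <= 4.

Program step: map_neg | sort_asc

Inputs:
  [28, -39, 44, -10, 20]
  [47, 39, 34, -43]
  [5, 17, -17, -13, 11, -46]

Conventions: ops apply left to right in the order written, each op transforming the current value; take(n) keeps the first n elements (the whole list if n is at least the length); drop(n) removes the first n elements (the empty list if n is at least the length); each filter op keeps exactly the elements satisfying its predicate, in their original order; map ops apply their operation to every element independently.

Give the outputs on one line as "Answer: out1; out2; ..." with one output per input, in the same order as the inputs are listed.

[-44, -28, -20, 10, 39]; [-47, -39, -34, 43]; [-17, -11, -5, 13, 17, 46]

Execution, op by op:
  [28, -39, 44, -10, 20] -> [-28, 39, -44, 10, -20] -> [-44, -28, -20, 10, 39]
  [47, 39, 34, -43] -> [-47, -39, -34, 43] -> [-47, -39, -34, 43]
  [5, 17, -17, -13, 11, -46] -> [-5, -17, 17, 13, -11, 46] -> [-17, -11, -5, 13, 17, 46]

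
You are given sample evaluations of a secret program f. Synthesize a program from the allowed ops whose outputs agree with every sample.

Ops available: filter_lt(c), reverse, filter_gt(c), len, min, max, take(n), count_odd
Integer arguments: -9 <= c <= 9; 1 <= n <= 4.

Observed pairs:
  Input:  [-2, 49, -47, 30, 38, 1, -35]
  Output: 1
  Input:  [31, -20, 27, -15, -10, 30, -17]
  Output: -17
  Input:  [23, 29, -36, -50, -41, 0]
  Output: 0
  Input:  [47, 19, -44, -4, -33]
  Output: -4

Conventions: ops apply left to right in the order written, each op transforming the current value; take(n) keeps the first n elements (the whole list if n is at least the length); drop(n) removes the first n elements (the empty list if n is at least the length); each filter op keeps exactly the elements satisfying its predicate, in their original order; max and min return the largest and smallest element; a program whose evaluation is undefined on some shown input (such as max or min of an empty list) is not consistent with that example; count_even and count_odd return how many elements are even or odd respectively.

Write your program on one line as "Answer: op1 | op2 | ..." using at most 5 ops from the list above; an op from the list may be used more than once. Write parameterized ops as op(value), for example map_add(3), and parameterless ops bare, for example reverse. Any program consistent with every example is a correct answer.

reverse | take(2) | filter_lt(4) | max

Check, running the answer program on each example:
  [-2, 49, -47, 30, 38, 1, -35] -> [-35, 1, 38, 30, -47, 49, -2] -> [-35, 1] -> [-35, 1] -> 1
  [31, -20, 27, -15, -10, 30, -17] -> [-17, 30, -10, -15, 27, -20, 31] -> [-17, 30] -> [-17] -> -17
  [23, 29, -36, -50, -41, 0] -> [0, -41, -50, -36, 29, 23] -> [0, -41] -> [0, -41] -> 0
  [47, 19, -44, -4, -33] -> [-33, -4, -44, 19, 47] -> [-33, -4] -> [-33, -4] -> -4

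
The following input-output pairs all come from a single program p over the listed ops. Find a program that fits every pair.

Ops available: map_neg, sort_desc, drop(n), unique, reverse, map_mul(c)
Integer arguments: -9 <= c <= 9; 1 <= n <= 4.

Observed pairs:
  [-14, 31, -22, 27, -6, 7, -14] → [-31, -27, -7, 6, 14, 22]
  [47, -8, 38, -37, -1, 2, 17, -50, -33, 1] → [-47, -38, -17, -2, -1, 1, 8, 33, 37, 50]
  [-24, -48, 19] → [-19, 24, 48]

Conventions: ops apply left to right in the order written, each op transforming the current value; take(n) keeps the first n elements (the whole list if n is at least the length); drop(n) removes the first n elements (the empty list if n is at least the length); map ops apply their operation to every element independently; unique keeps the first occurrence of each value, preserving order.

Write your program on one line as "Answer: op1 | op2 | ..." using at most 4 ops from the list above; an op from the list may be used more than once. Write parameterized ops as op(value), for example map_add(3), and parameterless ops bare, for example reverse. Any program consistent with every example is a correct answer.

reverse | sort_desc | map_neg | unique

Check, running the answer program on each example:
  [-14, 31, -22, 27, -6, 7, -14] -> [-14, 7, -6, 27, -22, 31, -14] -> [31, 27, 7, -6, -14, -14, -22] -> [-31, -27, -7, 6, 14, 14, 22] -> [-31, -27, -7, 6, 14, 22]
  [47, -8, 38, -37, -1, 2, 17, -50, -33, 1] -> [1, -33, -50, 17, 2, -1, -37, 38, -8, 47] -> [47, 38, 17, 2, 1, -1, -8, -33, -37, -50] -> [-47, -38, -17, -2, -1, 1, 8, 33, 37, 50] -> [-47, -38, -17, -2, -1, 1, 8, 33, 37, 50]
  [-24, -48, 19] -> [19, -48, -24] -> [19, -24, -48] -> [-19, 24, 48] -> [-19, 24, 48]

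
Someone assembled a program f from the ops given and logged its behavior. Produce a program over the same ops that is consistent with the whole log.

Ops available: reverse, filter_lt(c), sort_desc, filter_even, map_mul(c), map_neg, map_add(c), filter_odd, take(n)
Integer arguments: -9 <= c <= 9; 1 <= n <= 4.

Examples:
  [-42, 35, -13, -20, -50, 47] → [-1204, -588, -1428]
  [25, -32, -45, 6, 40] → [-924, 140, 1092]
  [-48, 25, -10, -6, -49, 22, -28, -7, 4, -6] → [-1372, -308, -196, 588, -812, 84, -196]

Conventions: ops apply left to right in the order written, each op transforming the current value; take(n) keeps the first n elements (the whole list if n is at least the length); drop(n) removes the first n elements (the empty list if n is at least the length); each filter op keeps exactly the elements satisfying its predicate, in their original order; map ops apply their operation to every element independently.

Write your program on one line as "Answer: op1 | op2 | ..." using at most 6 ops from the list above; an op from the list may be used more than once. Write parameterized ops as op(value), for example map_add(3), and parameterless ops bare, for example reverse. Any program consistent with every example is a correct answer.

filter_even | map_mul(4) | map_add(-2) | map_add(-2) | map_mul(7)

Check, running the answer program on each example:
  [-42, 35, -13, -20, -50, 47] -> [-42, -20, -50] -> [-168, -80, -200] -> [-170, -82, -202] -> [-172, -84, -204] -> [-1204, -588, -1428]
  [25, -32, -45, 6, 40] -> [-32, 6, 40] -> [-128, 24, 160] -> [-130, 22, 158] -> [-132, 20, 156] -> [-924, 140, 1092]
  [-48, 25, -10, -6, -49, 22, -28, -7, 4, -6] -> [-48, -10, -6, 22, -28, 4, -6] -> [-192, -40, -24, 88, -112, 16, -24] -> [-194, -42, -26, 86, -114, 14, -26] -> [-196, -44, -28, 84, -116, 12, -28] -> [-1372, -308, -196, 588, -812, 84, -196]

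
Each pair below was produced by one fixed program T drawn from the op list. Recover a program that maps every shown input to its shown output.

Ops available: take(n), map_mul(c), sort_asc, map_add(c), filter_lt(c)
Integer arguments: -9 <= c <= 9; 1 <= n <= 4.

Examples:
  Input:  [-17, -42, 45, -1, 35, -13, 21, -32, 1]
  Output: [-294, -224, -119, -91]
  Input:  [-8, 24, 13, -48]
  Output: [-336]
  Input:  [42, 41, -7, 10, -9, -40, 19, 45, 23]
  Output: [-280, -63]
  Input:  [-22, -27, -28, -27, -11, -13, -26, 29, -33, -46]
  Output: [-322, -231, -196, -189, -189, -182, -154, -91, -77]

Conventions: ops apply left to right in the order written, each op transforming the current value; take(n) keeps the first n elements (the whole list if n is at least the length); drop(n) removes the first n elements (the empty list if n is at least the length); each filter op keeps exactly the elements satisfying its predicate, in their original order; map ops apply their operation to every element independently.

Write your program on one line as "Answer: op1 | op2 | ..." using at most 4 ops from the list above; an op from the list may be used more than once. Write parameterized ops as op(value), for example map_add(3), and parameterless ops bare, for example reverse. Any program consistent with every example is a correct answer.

filter_lt(1) | sort_asc | filter_lt(-8) | map_mul(7)

Check, running the answer program on each example:
  [-17, -42, 45, -1, 35, -13, 21, -32, 1] -> [-17, -42, -1, -13, -32] -> [-42, -32, -17, -13, -1] -> [-42, -32, -17, -13] -> [-294, -224, -119, -91]
  [-8, 24, 13, -48] -> [-8, -48] -> [-48, -8] -> [-48] -> [-336]
  [42, 41, -7, 10, -9, -40, 19, 45, 23] -> [-7, -9, -40] -> [-40, -9, -7] -> [-40, -9] -> [-280, -63]
  [-22, -27, -28, -27, -11, -13, -26, 29, -33, -46] -> [-22, -27, -28, -27, -11, -13, -26, -33, -46] -> [-46, -33, -28, -27, -27, -26, -22, -13, -11] -> [-46, -33, -28, -27, -27, -26, -22, -13, -11] -> [-322, -231, -196, -189, -189, -182, -154, -91, -77]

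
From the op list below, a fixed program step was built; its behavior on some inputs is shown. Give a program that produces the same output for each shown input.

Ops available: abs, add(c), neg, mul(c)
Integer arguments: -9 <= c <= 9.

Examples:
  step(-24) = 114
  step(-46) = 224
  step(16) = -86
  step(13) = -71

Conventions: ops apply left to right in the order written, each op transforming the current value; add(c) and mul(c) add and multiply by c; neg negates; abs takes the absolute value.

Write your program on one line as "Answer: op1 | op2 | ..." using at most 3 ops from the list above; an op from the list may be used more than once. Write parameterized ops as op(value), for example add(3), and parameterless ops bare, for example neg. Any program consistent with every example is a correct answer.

mul(-5) | add(-8) | add(2)

Check, running the answer program on each example:
  -24 -> 120 -> 112 -> 114
  -46 -> 230 -> 222 -> 224
  16 -> -80 -> -88 -> -86
  13 -> -65 -> -73 -> -71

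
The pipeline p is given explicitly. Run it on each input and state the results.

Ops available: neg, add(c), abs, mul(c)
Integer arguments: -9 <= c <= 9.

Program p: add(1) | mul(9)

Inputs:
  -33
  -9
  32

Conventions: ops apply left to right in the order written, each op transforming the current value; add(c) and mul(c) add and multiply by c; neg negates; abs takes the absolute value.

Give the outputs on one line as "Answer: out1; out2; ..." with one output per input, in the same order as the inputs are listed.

Execution, op by op:
  -33 -> -32 -> -288
  -9 -> -8 -> -72
  32 -> 33 -> 297

-288; -72; 297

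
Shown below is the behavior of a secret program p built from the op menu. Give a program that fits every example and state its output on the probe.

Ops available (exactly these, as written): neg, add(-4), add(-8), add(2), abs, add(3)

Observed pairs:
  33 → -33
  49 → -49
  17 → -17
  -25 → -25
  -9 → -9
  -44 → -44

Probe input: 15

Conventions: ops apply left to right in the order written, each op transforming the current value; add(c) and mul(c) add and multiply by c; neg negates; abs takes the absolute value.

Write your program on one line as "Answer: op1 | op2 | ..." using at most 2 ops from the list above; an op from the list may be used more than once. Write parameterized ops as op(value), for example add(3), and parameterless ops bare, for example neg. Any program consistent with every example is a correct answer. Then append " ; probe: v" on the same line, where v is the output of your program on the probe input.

abs | neg ; probe: -15

Check, running the answer program on each example:
  33 -> 33 -> -33
  49 -> 49 -> -49
  17 -> 17 -> -17
  -25 -> 25 -> -25
  -9 -> 9 -> -9
  -44 -> 44 -> -44
  probe: 15 -> 15 -> -15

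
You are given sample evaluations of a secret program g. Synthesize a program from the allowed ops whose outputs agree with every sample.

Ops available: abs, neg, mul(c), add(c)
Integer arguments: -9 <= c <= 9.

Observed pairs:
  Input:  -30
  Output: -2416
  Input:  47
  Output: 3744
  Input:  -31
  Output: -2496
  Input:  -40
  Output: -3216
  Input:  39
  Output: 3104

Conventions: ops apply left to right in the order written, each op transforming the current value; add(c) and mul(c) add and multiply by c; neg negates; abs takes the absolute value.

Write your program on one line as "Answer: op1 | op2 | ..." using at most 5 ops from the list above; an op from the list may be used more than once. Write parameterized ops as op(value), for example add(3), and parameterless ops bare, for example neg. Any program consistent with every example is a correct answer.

mul(5) | mul(-2) | add(2) | mul(-8)

Check, running the answer program on each example:
  -30 -> -150 -> 300 -> 302 -> -2416
  47 -> 235 -> -470 -> -468 -> 3744
  -31 -> -155 -> 310 -> 312 -> -2496
  -40 -> -200 -> 400 -> 402 -> -3216
  39 -> 195 -> -390 -> -388 -> 3104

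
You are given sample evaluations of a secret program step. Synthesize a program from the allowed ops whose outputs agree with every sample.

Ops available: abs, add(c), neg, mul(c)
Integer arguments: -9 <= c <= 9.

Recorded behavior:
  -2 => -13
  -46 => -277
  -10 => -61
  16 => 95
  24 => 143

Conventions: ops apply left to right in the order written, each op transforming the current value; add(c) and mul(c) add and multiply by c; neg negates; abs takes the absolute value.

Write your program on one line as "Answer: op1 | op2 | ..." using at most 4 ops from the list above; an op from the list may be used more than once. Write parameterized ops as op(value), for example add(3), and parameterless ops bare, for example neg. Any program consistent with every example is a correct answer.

mul(-6) | neg | add(-1)

Check, running the answer program on each example:
  -2 -> 12 -> -12 -> -13
  -46 -> 276 -> -276 -> -277
  -10 -> 60 -> -60 -> -61
  16 -> -96 -> 96 -> 95
  24 -> -144 -> 144 -> 143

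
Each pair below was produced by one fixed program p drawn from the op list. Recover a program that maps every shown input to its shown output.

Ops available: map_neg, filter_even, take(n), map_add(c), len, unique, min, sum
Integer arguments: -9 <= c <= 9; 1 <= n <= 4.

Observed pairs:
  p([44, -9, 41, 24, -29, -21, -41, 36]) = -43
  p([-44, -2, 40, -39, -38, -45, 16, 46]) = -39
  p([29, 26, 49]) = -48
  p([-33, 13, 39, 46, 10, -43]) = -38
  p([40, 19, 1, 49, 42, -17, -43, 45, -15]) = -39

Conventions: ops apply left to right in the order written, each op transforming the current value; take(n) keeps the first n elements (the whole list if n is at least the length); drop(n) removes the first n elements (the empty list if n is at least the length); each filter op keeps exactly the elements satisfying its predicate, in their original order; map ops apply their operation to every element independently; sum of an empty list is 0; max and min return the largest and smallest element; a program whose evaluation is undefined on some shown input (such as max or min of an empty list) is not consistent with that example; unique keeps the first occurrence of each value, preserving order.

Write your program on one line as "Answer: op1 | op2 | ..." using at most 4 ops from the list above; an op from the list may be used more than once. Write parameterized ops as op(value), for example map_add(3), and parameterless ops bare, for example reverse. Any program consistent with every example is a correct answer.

take(3) | map_neg | map_add(1) | min

Check, running the answer program on each example:
  [44, -9, 41, 24, -29, -21, -41, 36] -> [44, -9, 41] -> [-44, 9, -41] -> [-43, 10, -40] -> -43
  [-44, -2, 40, -39, -38, -45, 16, 46] -> [-44, -2, 40] -> [44, 2, -40] -> [45, 3, -39] -> -39
  [29, 26, 49] -> [29, 26, 49] -> [-29, -26, -49] -> [-28, -25, -48] -> -48
  [-33, 13, 39, 46, 10, -43] -> [-33, 13, 39] -> [33, -13, -39] -> [34, -12, -38] -> -38
  [40, 19, 1, 49, 42, -17, -43, 45, -15] -> [40, 19, 1] -> [-40, -19, -1] -> [-39, -18, 0] -> -39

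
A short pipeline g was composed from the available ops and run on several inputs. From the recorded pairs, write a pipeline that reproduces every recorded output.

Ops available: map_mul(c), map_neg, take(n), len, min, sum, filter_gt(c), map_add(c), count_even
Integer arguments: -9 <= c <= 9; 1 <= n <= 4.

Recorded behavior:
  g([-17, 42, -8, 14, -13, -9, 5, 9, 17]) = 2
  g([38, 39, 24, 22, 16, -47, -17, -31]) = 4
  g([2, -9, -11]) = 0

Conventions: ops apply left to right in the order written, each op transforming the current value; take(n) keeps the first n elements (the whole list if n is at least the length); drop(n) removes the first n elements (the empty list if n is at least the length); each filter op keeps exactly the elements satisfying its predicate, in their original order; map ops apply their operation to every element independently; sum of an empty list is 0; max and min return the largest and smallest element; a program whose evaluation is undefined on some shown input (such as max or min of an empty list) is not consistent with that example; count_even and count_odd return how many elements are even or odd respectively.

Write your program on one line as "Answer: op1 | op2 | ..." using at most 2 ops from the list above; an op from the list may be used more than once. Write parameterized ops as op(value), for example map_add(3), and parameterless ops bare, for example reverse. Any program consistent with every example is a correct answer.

filter_gt(8) | count_even

Check, running the answer program on each example:
  [-17, 42, -8, 14, -13, -9, 5, 9, 17] -> [42, 14, 9, 17] -> 2
  [38, 39, 24, 22, 16, -47, -17, -31] -> [38, 39, 24, 22, 16] -> 4
  [2, -9, -11] -> [] -> 0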